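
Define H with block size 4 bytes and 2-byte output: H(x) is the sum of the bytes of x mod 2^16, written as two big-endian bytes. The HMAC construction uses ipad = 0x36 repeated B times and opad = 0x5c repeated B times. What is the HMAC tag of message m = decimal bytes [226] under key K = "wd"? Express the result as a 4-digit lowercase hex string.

Key "wd" = 77 64 is 2 bytes ≤ B = 4; zero-pad to 4 bytes: K' = 77 64 00 00.
K' ⊕ ipad = 41 52 36 36.  K' ⊕ opad = 2b 38 5c 5c.
Inner input = (K'⊕ipad) ∥ m = 41 52 36 36 ∥ e2.
Inner hash: sum = 65+82+54+54+226 = 481 → 01 e1.
Outer input = (K'⊕opad) ∥ inner = 2b 38 5c 5c ∥ 01 e1.
Outer hash (tag): sum = 43+56+92+92+1+225 = 509 → 01 fd.

01fd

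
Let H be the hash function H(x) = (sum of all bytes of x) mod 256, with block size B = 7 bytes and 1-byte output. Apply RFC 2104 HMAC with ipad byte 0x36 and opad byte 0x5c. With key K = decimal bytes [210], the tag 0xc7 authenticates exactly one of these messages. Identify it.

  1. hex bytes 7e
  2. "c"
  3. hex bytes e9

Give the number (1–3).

Key decimal bytes [210] = d2 is 1 byte ≤ B = 7; zero-pad to 7 bytes: K' = d2 00 00 00 00 00 00.
K' ⊕ ipad = e4 36 36 36 36 36 36; K' ⊕ opad = 8e 5c 5c 5c 5c 5c 5c.
m1: inner = H(e4 36 36 36 36 36 36 7e) = a6; tag = H(8e 5c 5c 5c 5c 5c 5c a6) = 5c
m2: inner = H(e4 36 36 36 36 36 36 63) = 8b; tag = H(8e 5c 5c 5c 5c 5c 5c 8b) = 41
m3: inner = H(e4 36 36 36 36 36 36 e9) = 11; tag = H(8e 5c 5c 5c 5c 5c 5c 11) = c7 ← matches

3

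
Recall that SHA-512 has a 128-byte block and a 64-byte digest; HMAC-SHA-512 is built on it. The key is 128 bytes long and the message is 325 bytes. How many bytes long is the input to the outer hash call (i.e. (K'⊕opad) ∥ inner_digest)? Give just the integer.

Key is 128 ≤ 128 bytes, zero-padded: |K'| = 128.
Outer input = (K'⊕opad) ∥ H(inner) → 128 + 64 = 192 bytes.

192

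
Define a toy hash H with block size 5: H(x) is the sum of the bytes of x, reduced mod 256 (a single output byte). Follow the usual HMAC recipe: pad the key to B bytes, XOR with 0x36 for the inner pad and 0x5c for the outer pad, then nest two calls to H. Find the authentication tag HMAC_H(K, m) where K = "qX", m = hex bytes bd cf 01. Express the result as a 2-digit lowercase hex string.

29

Key "qX" = 71 58 is 2 bytes ≤ B = 5; zero-pad to 5 bytes: K' = 71 58 00 00 00.
K' ⊕ ipad = 47 6e 36 36 36.  K' ⊕ opad = 2d 04 5c 5c 5c.
Inner input = (K'⊕ipad) ∥ m = 47 6e 36 36 36 ∥ bd cf 01.
Inner hash: sum = 71+110+54+54+54+189+207+1 = 740; mod 256 = 228 → e4.
Outer input = (K'⊕opad) ∥ inner = 2d 04 5c 5c 5c ∥ e4.
Outer hash (tag): sum = 45+4+92+92+92+228 = 553; mod 256 = 41 → 29.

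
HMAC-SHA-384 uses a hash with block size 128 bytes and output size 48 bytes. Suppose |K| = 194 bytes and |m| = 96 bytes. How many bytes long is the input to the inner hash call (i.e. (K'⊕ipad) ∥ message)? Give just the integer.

Key is 194 > 128 bytes, so it is hashed to 48 bytes then zero-padded to 128: |K'| = 128.
Inner input = (K'⊕ipad) ∥ m → 128 + 96 = 224 bytes.

224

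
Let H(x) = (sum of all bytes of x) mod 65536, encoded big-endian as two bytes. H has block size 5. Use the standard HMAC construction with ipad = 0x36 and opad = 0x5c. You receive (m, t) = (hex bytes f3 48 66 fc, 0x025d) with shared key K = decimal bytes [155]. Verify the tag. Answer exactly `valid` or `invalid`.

Key decimal bytes [155] = 9b is 1 byte ≤ B = 5; zero-pad to 5 bytes: K' = 9b 00 00 00 00.
K' ⊕ ipad = ad 36 36 36 36; K' ⊕ opad = c7 5c 5c 5c 5c.
Inner hash: sum = 173+54+54+54+54+243+72+102+252 = 1058 → 04 22.
Outer hash (recomputed tag): sum = 199+92+92+92+92+4+34 = 605 → 02 5d.
Recomputed tag = 025d; claimed = 025d → match.

valid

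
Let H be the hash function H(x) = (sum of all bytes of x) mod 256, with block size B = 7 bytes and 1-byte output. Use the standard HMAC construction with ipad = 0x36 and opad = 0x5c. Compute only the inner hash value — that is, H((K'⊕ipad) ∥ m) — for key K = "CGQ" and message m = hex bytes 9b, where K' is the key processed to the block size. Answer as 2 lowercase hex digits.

Key "CGQ" = 43 47 51 is 3 bytes ≤ B = 7; zero-pad to 7 bytes: K' = 43 47 51 00 00 00 00.
K' ⊕ ipad = 75 71 67 36 36 36 36.
Inner input = 75 71 67 36 36 36 36 ∥ 9b.
Inner hash: sum = 117+113+103+54+54+54+54+155 = 704; mod 256 = 192 → c0.

c0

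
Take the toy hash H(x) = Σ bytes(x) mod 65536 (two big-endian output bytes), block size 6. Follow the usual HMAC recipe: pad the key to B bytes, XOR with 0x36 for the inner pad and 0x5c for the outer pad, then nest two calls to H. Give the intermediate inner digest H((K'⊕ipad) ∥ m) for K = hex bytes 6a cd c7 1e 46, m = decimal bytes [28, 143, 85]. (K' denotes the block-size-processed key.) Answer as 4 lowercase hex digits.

0416

Key hex bytes 6a cd c7 1e 46 is 5 bytes ≤ B = 6; zero-pad to 6 bytes: K' = 6a cd c7 1e 46 00.
K' ⊕ ipad = 5c fb f1 28 70 36.
Inner input = 5c fb f1 28 70 36 ∥ 1c 8f 55.
Inner hash: sum = 92+251+241+40+112+54+28+143+85 = 1046 → 04 16.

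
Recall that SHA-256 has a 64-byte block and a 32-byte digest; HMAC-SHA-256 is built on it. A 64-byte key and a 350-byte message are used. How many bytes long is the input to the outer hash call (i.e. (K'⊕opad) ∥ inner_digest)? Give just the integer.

Key is 64 ≤ 64 bytes, zero-padded: |K'| = 64.
Outer input = (K'⊕opad) ∥ H(inner) → 64 + 32 = 96 bytes.

96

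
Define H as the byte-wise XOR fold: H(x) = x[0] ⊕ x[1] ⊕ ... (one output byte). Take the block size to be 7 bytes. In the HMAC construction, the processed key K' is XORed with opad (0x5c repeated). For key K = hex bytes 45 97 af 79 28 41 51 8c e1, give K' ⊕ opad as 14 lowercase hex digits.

0d5c5c5c5c5c5c

Key hex bytes 45 97 af 79 28 41 51 8c e1 is 9 bytes > B = 7, so hash it first: H(key) = 51, then zero-pad to 7 bytes: K' = 51 00 00 00 00 00 00.
XOR each byte with 0x5c: 51⊕5c=0d, 00⊕5c=5c, 00⊕5c=5c, 00⊕5c=5c, 00⊕5c=5c, 00⊕5c=5c, 00⊕5c=5c.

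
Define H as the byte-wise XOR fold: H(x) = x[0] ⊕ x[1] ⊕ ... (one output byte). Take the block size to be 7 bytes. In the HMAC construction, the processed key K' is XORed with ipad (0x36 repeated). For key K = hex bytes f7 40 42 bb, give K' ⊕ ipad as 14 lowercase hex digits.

Key hex bytes f7 40 42 bb is 4 bytes ≤ B = 7; zero-pad to 7 bytes: K' = f7 40 42 bb 00 00 00.
XOR each byte with 0x36: f7⊕36=c1, 40⊕36=76, 42⊕36=74, bb⊕36=8d, 00⊕36=36, 00⊕36=36, 00⊕36=36.

c176748d363636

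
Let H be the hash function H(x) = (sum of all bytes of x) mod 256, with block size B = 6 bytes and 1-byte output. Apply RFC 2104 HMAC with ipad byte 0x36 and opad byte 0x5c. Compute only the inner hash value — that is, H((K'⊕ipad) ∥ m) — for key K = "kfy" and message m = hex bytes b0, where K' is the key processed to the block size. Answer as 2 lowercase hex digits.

Key "kfy" = 6b 66 79 is 3 bytes ≤ B = 6; zero-pad to 6 bytes: K' = 6b 66 79 00 00 00.
K' ⊕ ipad = 5d 50 4f 36 36 36.
Inner input = 5d 50 4f 36 36 36 ∥ b0.
Inner hash: sum = 93+80+79+54+54+54+176 = 590; mod 256 = 78 → 4e.

4e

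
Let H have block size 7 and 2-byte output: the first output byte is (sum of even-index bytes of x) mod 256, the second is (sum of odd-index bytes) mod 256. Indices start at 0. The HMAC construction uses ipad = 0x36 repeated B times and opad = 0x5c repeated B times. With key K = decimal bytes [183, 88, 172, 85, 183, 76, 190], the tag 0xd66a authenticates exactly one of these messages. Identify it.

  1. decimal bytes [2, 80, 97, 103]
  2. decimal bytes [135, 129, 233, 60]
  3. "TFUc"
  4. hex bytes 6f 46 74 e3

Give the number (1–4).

4

Key decimal bytes [183, 88, 172, 85, 183, 76, 190] = b7 58 ac 55 b7 4c be is exactly B = 7 bytes: K' = b7 58 ac 55 b7 4c be.
K' ⊕ ipad = 81 6e 9a 63 81 7a 88; K' ⊕ opad = eb 04 f0 09 eb 10 e2.
m1: inner = H(81 6e 9a 63 81 7a 88 02 50 61 67) = db ae; tag = H(eb 04 f0 09 eb 10 e2 db ae) = 56f8
m2: inner = H(81 6e 9a 63 81 7a 88 87 81 e9 3c) = e1 bb; tag = H(eb 04 f0 09 eb 10 e2 e1 bb) = 63fe
m3: inner = H(81 6e 9a 63 81 7a 88 54 46 55 63) = cd f4; tag = H(eb 04 f0 09 eb 10 e2 cd f4) = 9cea
m4: inner = H(81 6e 9a 63 81 7a 88 6f 46 74 e3) = 4d 2e; tag = H(eb 04 f0 09 eb 10 e2 4d 2e) = d66a ← matches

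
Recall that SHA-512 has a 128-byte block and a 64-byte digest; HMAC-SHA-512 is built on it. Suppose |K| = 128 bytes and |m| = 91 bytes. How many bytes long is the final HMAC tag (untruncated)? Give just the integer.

64

The tag is one SHA-512 digest: 64 bytes.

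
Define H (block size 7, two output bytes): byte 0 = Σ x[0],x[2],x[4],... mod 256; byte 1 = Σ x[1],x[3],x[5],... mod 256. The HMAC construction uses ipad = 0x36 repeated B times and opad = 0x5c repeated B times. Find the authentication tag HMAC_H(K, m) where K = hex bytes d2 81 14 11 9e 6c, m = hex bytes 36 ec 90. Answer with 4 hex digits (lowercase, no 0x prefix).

f22a

Key hex bytes d2 81 14 11 9e 6c is 6 bytes ≤ B = 7; zero-pad to 7 bytes: K' = d2 81 14 11 9e 6c 00.
K' ⊕ ipad = e4 b7 22 27 a8 5a 36.  K' ⊕ opad = 8e dd 48 4d c2 30 5c.
Inner input = (K'⊕ipad) ∥ m = e4 b7 22 27 a8 5a 36 ∥ 36 ec 90.
Inner hash: even-index sum = 720 mod 256 = 208; odd-index sum = 510 mod 256 = 254 → d0 fe.
Outer input = (K'⊕opad) ∥ inner = 8e dd 48 4d c2 30 5c ∥ d0 fe.
Outer hash (tag): even-index sum = 754 mod 256 = 242; odd-index sum = 554 mod 256 = 42 → f2 2a.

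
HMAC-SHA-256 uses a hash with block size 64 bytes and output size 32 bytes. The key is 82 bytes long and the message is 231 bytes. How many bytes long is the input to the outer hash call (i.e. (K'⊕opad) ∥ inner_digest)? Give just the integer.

Key is 82 > 64 bytes, so it is hashed to 32 bytes then zero-padded to 64: |K'| = 64.
Outer input = (K'⊕opad) ∥ H(inner) → 64 + 32 = 96 bytes.

96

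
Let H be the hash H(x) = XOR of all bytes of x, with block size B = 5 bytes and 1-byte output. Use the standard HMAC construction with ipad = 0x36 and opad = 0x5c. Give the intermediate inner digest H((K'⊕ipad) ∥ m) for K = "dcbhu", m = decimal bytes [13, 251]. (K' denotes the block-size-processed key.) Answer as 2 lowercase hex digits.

Key "dcbhu" = 64 63 62 68 75 is exactly B = 5 bytes: K' = 64 63 62 68 75.
K' ⊕ ipad = 52 55 54 5e 43.
Inner input = 52 55 54 5e 43 ∥ 0d fb.
Inner hash: XOR 52⊕55⊕54⊕5e⊕43⊕0d⊕fb = b8.

b8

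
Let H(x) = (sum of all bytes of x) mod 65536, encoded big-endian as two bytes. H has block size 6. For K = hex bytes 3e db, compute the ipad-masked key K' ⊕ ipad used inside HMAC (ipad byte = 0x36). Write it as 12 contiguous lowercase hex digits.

Key hex bytes 3e db is 2 bytes ≤ B = 6; zero-pad to 6 bytes: K' = 3e db 00 00 00 00.
XOR each byte with 0x36: 3e⊕36=08, db⊕36=ed, 00⊕36=36, 00⊕36=36, 00⊕36=36, 00⊕36=36.

08ed36363636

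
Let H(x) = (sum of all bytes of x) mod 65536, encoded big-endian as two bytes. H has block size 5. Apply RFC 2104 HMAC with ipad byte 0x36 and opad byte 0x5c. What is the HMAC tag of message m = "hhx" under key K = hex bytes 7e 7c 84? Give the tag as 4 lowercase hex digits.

02cc

Key hex bytes 7e 7c 84 is 3 bytes ≤ B = 5; zero-pad to 5 bytes: K' = 7e 7c 84 00 00.
K' ⊕ ipad = 48 4a b2 36 36.  K' ⊕ opad = 22 20 d8 5c 5c.
Inner input = (K'⊕ipad) ∥ m = 48 4a b2 36 36 ∥ 68 68 78.
Inner hash: sum = 72+74+178+54+54+104+104+120 = 760 → 02 f8.
Outer input = (K'⊕opad) ∥ inner = 22 20 d8 5c 5c ∥ 02 f8.
Outer hash (tag): sum = 34+32+216+92+92+2+248 = 716 → 02 cc.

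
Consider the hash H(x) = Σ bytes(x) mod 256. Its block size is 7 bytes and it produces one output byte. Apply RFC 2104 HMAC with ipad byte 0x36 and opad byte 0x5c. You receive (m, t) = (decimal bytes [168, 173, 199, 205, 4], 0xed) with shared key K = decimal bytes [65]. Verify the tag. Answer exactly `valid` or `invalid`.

valid

Key decimal bytes [65] = 41 is 1 byte ≤ B = 7; zero-pad to 7 bytes: K' = 41 00 00 00 00 00 00.
K' ⊕ ipad = 77 36 36 36 36 36 36; K' ⊕ opad = 1d 5c 5c 5c 5c 5c 5c.
Inner hash: sum = 119+54+54+54+54+54+54+168+173+199+205+4 = 1192; mod 256 = 168 → a8.
Outer hash (recomputed tag): sum = 29+92+92+92+92+92+92+168 = 749; mod 256 = 237 → ed.
Recomputed tag = ed; claimed = ed → match.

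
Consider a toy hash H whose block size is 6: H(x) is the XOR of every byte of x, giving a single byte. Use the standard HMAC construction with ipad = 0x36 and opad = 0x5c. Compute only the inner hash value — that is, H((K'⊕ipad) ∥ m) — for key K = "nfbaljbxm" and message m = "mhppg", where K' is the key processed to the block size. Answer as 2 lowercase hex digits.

Key "nfbaljbxm" = 6e 66 62 61 6c 6a 62 78 6d is 9 bytes > B = 6, so hash it first: H(key) = 7a, then zero-pad to 6 bytes: K' = 7a 00 00 00 00 00.
K' ⊕ ipad = 4c 36 36 36 36 36.
Inner input = 4c 36 36 36 36 36 ∥ 6d 68 70 70 67.
Inner hash: XOR 4c⊕36⊕36⊕36⊕36⊕36⊕6d⊕68⊕70⊕70⊕67 = 18.

18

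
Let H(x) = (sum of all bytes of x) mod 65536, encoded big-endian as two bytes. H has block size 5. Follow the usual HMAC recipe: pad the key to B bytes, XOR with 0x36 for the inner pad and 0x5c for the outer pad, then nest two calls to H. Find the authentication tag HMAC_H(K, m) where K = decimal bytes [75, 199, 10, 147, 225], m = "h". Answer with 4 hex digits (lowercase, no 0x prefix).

0325

Key decimal bytes [75, 199, 10, 147, 225] = 4b c7 0a 93 e1 is exactly B = 5 bytes: K' = 4b c7 0a 93 e1.
K' ⊕ ipad = 7d f1 3c a5 d7.  K' ⊕ opad = 17 9b 56 cf bd.
Inner input = (K'⊕ipad) ∥ m = 7d f1 3c a5 d7 ∥ 68.
Inner hash: sum = 125+241+60+165+215+104 = 910 → 03 8e.
Outer input = (K'⊕opad) ∥ inner = 17 9b 56 cf bd ∥ 03 8e.
Outer hash (tag): sum = 23+155+86+207+189+3+142 = 805 → 03 25.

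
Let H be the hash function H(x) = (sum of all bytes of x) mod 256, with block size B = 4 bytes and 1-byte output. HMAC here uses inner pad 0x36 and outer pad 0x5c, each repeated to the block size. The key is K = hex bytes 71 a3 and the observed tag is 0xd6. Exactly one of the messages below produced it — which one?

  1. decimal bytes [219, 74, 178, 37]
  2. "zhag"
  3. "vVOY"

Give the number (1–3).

Key hex bytes 71 a3 is 2 bytes ≤ B = 4; zero-pad to 4 bytes: K' = 71 a3 00 00.
K' ⊕ ipad = 47 95 36 36; K' ⊕ opad = 2d ff 5c 5c.
m1: inner = H(47 95 36 36 db 4a b2 25) = 44; tag = H(2d ff 5c 5c 44) = 28
m2: inner = H(47 95 36 36 7a 68 61 67) = f2; tag = H(2d ff 5c 5c f2) = d6 ← matches
m3: inner = H(47 95 36 36 76 56 4f 59) = bc; tag = H(2d ff 5c 5c bc) = a0

2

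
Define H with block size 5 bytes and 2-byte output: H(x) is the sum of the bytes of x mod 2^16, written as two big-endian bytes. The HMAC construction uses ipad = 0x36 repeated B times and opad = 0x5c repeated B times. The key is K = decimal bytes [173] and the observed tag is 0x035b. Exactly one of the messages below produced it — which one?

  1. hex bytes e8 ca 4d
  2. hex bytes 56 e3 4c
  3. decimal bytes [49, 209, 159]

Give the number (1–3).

Key decimal bytes [173] = ad is 1 byte ≤ B = 5; zero-pad to 5 bytes: K' = ad 00 00 00 00.
K' ⊕ ipad = 9b 36 36 36 36; K' ⊕ opad = f1 5c 5c 5c 5c.
m1: inner = H(9b 36 36 36 36 e8 ca 4d) = 03 72; tag = H(f1 5c 5c 5c 5c 03 72) = 02d6
m2: inner = H(9b 36 36 36 36 56 e3 4c) = 02 f8; tag = H(f1 5c 5c 5c 5c 02 f8) = 035b ← matches
m3: inner = H(9b 36 36 36 36 31 d1 9f) = 03 14; tag = H(f1 5c 5c 5c 5c 03 14) = 0278

2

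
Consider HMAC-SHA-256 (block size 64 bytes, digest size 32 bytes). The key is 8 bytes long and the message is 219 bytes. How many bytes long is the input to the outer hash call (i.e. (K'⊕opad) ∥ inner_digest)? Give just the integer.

Key is 8 ≤ 64 bytes, zero-padded: |K'| = 64.
Outer input = (K'⊕opad) ∥ H(inner) → 64 + 32 = 96 bytes.

96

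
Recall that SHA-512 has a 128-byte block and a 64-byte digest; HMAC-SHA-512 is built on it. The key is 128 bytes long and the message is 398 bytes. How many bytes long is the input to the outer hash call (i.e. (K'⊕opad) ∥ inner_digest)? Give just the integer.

192

Key is 128 ≤ 128 bytes, zero-padded: |K'| = 128.
Outer input = (K'⊕opad) ∥ H(inner) → 128 + 64 = 192 bytes.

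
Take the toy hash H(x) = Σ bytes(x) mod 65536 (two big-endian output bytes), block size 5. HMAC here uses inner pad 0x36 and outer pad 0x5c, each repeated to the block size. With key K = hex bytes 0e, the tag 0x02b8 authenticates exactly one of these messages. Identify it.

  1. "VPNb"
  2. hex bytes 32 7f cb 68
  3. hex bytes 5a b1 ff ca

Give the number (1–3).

Key hex bytes 0e is 1 byte ≤ B = 5; zero-pad to 5 bytes: K' = 0e 00 00 00 00.
K' ⊕ ipad = 38 36 36 36 36; K' ⊕ opad = 52 5c 5c 5c 5c.
m1: inner = H(38 36 36 36 36 56 50 4e 62) = 02 66; tag = H(52 5c 5c 5c 5c 02 66) = 022a
m2: inner = H(38 36 36 36 36 32 7f cb 68) = 02 f4; tag = H(52 5c 5c 5c 5c 02 f4) = 02b8 ← matches
m3: inner = H(38 36 36 36 36 5a b1 ff ca) = 03 e4; tag = H(52 5c 5c 5c 5c 03 e4) = 02a9

2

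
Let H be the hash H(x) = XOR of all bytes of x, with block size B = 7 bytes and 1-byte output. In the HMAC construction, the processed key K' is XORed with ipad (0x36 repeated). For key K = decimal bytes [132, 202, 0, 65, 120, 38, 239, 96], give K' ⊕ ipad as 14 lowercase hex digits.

Key decimal bytes [132, 202, 0, 65, 120, 38, 239, 96] = 84 ca 00 41 78 26 ef 60 is 8 bytes > B = 7, so hash it first: H(key) = de, then zero-pad to 7 bytes: K' = de 00 00 00 00 00 00.
XOR each byte with 0x36: de⊕36=e8, 00⊕36=36, 00⊕36=36, 00⊕36=36, 00⊕36=36, 00⊕36=36, 00⊕36=36.

e8363636363636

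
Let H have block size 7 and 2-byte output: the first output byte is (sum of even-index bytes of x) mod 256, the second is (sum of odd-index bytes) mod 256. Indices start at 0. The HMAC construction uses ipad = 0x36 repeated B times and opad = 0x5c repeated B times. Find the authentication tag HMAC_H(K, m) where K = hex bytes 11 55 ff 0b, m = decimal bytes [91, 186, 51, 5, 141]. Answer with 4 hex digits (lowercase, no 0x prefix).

99d7

Key hex bytes 11 55 ff 0b is 4 bytes ≤ B = 7; zero-pad to 7 bytes: K' = 11 55 ff 0b 00 00 00.
K' ⊕ ipad = 27 63 c9 3d 36 36 36.  K' ⊕ opad = 4d 09 a3 57 5c 5c 5c.
Inner input = (K'⊕ipad) ∥ m = 27 63 c9 3d 36 36 36 ∥ 5b ba 33 05 8d.
Inner hash: even-index sum = 539 mod 256 = 27; odd-index sum = 497 mod 256 = 241 → 1b f1.
Outer input = (K'⊕opad) ∥ inner = 4d 09 a3 57 5c 5c 5c ∥ 1b f1.
Outer hash (tag): even-index sum = 665 mod 256 = 153; odd-index sum = 215 mod 256 = 215 → 99 d7.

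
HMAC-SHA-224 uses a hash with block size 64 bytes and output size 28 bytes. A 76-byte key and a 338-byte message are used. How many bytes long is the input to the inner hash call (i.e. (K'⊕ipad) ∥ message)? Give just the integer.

Key is 76 > 64 bytes, so it is hashed to 28 bytes then zero-padded to 64: |K'| = 64.
Inner input = (K'⊕ipad) ∥ m → 64 + 338 = 402 bytes.

402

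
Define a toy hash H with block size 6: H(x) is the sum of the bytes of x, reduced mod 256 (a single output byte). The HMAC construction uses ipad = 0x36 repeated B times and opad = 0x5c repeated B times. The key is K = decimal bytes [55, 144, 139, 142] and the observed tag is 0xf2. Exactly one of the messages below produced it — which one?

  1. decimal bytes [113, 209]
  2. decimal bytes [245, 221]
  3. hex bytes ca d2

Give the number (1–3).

2

Key decimal bytes [55, 144, 139, 142] = 37 90 8b 8e is 4 bytes ≤ B = 6; zero-pad to 6 bytes: K' = 37 90 8b 8e 00 00.
K' ⊕ ipad = 01 a6 bd b8 36 36; K' ⊕ opad = 6b cc d7 d2 5c 5c.
m1: inner = H(01 a6 bd b8 36 36 71 d1) = ca; tag = H(6b cc d7 d2 5c 5c ca) = 62
m2: inner = H(01 a6 bd b8 36 36 f5 dd) = 5a; tag = H(6b cc d7 d2 5c 5c 5a) = f2 ← matches
m3: inner = H(01 a6 bd b8 36 36 ca d2) = 24; tag = H(6b cc d7 d2 5c 5c 24) = bc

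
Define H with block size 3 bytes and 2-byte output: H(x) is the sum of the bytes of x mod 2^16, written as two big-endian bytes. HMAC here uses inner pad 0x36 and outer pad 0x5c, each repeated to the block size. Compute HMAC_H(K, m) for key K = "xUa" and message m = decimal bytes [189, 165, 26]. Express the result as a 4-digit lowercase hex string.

Key "xUa" = 78 55 61 is exactly B = 3 bytes: K' = 78 55 61.
K' ⊕ ipad = 4e 63 57.  K' ⊕ opad = 24 09 3d.
Inner input = (K'⊕ipad) ∥ m = 4e 63 57 ∥ bd a5 1a.
Inner hash: sum = 78+99+87+189+165+26 = 644 → 02 84.
Outer input = (K'⊕opad) ∥ inner = 24 09 3d ∥ 02 84.
Outer hash (tag): sum = 36+9+61+2+132 = 240 → 00 f0.

00f0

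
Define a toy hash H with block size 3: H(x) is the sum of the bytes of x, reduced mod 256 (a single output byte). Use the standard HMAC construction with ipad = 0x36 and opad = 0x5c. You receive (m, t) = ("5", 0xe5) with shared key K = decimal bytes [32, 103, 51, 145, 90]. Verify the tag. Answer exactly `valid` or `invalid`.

Key decimal bytes [32, 103, 51, 145, 90] = 20 67 33 91 5a is 5 bytes > B = 3, so hash it first: H(key) = a5, then zero-pad to 3 bytes: K' = a5 00 00.
K' ⊕ ipad = 93 36 36; K' ⊕ opad = f9 5c 5c.
Inner hash: sum = 147+54+54+53 = 308; mod 256 = 52 → 34.
Outer hash (recomputed tag): sum = 249+92+92+52 = 485; mod 256 = 229 → e5.
Recomputed tag = e5; claimed = e5 → match.

valid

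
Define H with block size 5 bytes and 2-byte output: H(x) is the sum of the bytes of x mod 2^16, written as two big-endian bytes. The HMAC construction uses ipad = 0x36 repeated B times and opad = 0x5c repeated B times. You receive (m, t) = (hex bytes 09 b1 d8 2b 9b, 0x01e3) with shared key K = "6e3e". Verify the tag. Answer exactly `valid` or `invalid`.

Key "6e3e" = 36 65 33 65 is 4 bytes ≤ B = 5; zero-pad to 5 bytes: K' = 36 65 33 65 00.
K' ⊕ ipad = 00 53 05 53 36; K' ⊕ opad = 6a 39 6f 39 5c.
Inner hash: sum = 0+83+5+83+54+9+177+216+43+155 = 825 → 03 39.
Outer hash (recomputed tag): sum = 106+57+111+57+92+3+57 = 483 → 01 e3.
Recomputed tag = 01e3; claimed = 01e3 → match.

valid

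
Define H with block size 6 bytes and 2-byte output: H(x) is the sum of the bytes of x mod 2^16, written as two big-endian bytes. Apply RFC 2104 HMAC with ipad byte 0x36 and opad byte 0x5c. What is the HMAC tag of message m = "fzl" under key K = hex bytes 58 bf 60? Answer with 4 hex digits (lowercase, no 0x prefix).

0275

Key hex bytes 58 bf 60 is 3 bytes ≤ B = 6; zero-pad to 6 bytes: K' = 58 bf 60 00 00 00.
K' ⊕ ipad = 6e 89 56 36 36 36.  K' ⊕ opad = 04 e3 3c 5c 5c 5c.
Inner input = (K'⊕ipad) ∥ m = 6e 89 56 36 36 36 ∥ 66 7a 6c.
Inner hash: sum = 110+137+86+54+54+54+102+122+108 = 827 → 03 3b.
Outer input = (K'⊕opad) ∥ inner = 04 e3 3c 5c 5c 5c ∥ 03 3b.
Outer hash (tag): sum = 4+227+60+92+92+92+3+59 = 629 → 02 75.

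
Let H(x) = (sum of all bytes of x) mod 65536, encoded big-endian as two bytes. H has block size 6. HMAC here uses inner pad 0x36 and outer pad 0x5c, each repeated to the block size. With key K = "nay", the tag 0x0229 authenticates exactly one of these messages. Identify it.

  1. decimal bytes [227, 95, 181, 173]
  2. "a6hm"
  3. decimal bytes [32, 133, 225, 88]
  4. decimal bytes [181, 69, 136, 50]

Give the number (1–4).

Key "nay" = 6e 61 79 is 3 bytes ≤ B = 6; zero-pad to 6 bytes: K' = 6e 61 79 00 00 00.
K' ⊕ ipad = 58 57 4f 36 36 36; K' ⊕ opad = 32 3d 25 5c 5c 5c.
m1: inner = H(58 57 4f 36 36 36 e3 5f b5 ad) = 04 44; tag = H(32 3d 25 5c 5c 5c 04 44) = 01f0
m2: inner = H(58 57 4f 36 36 36 61 36 68 6d) = 03 0c; tag = H(32 3d 25 5c 5c 5c 03 0c) = 01b7
m3: inner = H(58 57 4f 36 36 36 20 85 e1 58) = 03 7e; tag = H(32 3d 25 5c 5c 5c 03 7e) = 0229 ← matches
m4: inner = H(58 57 4f 36 36 36 b5 45 88 32) = 03 54; tag = H(32 3d 25 5c 5c 5c 03 54) = 01ff

3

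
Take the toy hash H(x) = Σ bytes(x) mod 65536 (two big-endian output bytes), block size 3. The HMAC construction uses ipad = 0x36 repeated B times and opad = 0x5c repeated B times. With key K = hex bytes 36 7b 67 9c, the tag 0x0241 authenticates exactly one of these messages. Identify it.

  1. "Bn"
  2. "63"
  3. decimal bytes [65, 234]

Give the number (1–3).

Key hex bytes 36 7b 67 9c is 4 bytes > B = 3, so hash it first: H(key) = 01 b4, then zero-pad to 3 bytes: K' = 01 b4 00.
K' ⊕ ipad = 37 82 36; K' ⊕ opad = 5d e8 5c.
m1: inner = H(37 82 36 42 6e) = 01 9f; tag = H(5d e8 5c 01 9f) = 0241 ← matches
m2: inner = H(37 82 36 36 33) = 01 58; tag = H(5d e8 5c 01 58) = 01fa
m3: inner = H(37 82 36 41 ea) = 02 1a; tag = H(5d e8 5c 02 1a) = 01bd

1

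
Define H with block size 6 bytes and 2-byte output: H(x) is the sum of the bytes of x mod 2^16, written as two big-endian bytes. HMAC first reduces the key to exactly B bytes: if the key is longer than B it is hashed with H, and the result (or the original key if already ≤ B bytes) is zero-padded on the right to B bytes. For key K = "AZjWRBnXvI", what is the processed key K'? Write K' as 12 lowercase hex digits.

037500000000

|K| = 10 > B = 6, so first hash the key.
H(K): sum = 65+90+106+87+82+66+110+88+118+73 = 885 → 03 75.
Zero-pad H(K) = 03 75 to 6 bytes: K' = 03 75 00 00 00 00.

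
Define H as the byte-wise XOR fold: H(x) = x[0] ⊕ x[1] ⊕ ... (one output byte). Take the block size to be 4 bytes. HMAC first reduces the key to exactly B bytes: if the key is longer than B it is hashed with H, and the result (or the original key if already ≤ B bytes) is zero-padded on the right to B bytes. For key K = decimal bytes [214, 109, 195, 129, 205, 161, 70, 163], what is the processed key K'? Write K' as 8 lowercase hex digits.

70000000

|K| = 8 > B = 4, so first hash the key.
H(K): XOR d6⊕6d⊕c3⊕81⊕cd⊕a1⊕46⊕a3 = 70.
Zero-pad H(K) = 70 to 4 bytes: K' = 70 00 00 00.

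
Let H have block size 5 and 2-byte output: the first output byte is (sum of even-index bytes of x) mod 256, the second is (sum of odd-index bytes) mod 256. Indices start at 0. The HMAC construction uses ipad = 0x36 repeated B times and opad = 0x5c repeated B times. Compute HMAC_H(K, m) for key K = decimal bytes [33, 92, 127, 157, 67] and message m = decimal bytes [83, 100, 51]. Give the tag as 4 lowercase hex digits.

5afa

Key decimal bytes [33, 92, 127, 157, 67] = 21 5c 7f 9d 43 is exactly B = 5 bytes: K' = 21 5c 7f 9d 43.
K' ⊕ ipad = 17 6a 49 ab 75.  K' ⊕ opad = 7d 00 23 c1 1f.
Inner input = (K'⊕ipad) ∥ m = 17 6a 49 ab 75 ∥ 53 64 33.
Inner hash: even-index sum = 313 mod 256 = 57; odd-index sum = 411 mod 256 = 155 → 39 9b.
Outer input = (K'⊕opad) ∥ inner = 7d 00 23 c1 1f ∥ 39 9b.
Outer hash (tag): even-index sum = 346 mod 256 = 90; odd-index sum = 250 mod 256 = 250 → 5a fa.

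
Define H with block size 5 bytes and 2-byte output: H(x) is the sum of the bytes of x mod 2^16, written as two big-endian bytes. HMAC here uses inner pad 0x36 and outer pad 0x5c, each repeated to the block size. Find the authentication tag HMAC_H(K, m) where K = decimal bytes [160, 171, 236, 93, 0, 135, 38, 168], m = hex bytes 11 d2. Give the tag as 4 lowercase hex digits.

Key decimal bytes [160, 171, 236, 93, 0, 135, 38, 168] = a0 ab ec 5d 00 87 26 a8 is 8 bytes > B = 5, so hash it first: H(key) = 03 e9, then zero-pad to 5 bytes: K' = 03 e9 00 00 00.
K' ⊕ ipad = 35 df 36 36 36.  K' ⊕ opad = 5f b5 5c 5c 5c.
Inner input = (K'⊕ipad) ∥ m = 35 df 36 36 36 ∥ 11 d2.
Inner hash: sum = 53+223+54+54+54+17+210 = 665 → 02 99.
Outer input = (K'⊕opad) ∥ inner = 5f b5 5c 5c 5c ∥ 02 99.
Outer hash (tag): sum = 95+181+92+92+92+2+153 = 707 → 02 c3.

02c3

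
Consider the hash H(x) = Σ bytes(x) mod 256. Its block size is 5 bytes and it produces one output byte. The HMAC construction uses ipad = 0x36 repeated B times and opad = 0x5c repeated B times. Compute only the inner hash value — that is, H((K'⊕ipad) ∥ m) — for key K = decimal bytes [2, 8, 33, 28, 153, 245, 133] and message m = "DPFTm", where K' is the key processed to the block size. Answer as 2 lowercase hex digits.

df

Key decimal bytes [2, 8, 33, 28, 153, 245, 133] = 02 08 21 1c 99 f5 85 is 7 bytes > B = 5, so hash it first: H(key) = 5a, then zero-pad to 5 bytes: K' = 5a 00 00 00 00.
K' ⊕ ipad = 6c 36 36 36 36.
Inner input = 6c 36 36 36 36 ∥ 44 50 46 54 6d.
Inner hash: sum = 108+54+54+54+54+68+80+70+84+109 = 735; mod 256 = 223 → df.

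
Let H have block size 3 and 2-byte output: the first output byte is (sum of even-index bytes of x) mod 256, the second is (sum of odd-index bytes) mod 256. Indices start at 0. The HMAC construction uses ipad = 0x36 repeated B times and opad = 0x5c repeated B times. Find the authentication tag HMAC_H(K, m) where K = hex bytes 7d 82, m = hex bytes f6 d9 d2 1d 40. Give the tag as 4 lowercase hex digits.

Key hex bytes 7d 82 is 2 bytes ≤ B = 3; zero-pad to 3 bytes: K' = 7d 82 00.
K' ⊕ ipad = 4b b4 36.  K' ⊕ opad = 21 de 5c.
Inner input = (K'⊕ipad) ∥ m = 4b b4 36 ∥ f6 d9 d2 1d 40.
Inner hash: even-index sum = 375 mod 256 = 119; odd-index sum = 700 mod 256 = 188 → 77 bc.
Outer input = (K'⊕opad) ∥ inner = 21 de 5c ∥ 77 bc.
Outer hash (tag): even-index sum = 313 mod 256 = 57; odd-index sum = 341 mod 256 = 85 → 39 55.

3955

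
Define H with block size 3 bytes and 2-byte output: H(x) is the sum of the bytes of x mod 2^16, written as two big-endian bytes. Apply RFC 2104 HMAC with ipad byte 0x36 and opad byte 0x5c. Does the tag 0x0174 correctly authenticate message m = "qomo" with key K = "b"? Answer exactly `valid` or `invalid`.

valid

Key "b" = 62 is 1 byte ≤ B = 3; zero-pad to 3 bytes: K' = 62 00 00.
K' ⊕ ipad = 54 36 36; K' ⊕ opad = 3e 5c 5c.
Inner hash: sum = 84+54+54+113+111+109+111 = 636 → 02 7c.
Outer hash (recomputed tag): sum = 62+92+92+2+124 = 372 → 01 74.
Recomputed tag = 0174; claimed = 0174 → match.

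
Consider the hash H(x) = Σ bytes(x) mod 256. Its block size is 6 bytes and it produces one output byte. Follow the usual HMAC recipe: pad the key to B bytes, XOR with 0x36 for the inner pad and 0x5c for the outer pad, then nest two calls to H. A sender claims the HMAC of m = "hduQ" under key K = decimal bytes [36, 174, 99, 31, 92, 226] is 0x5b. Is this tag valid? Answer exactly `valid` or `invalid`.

invalid

Key decimal bytes [36, 174, 99, 31, 92, 226] = 24 ae 63 1f 5c e2 is exactly B = 6 bytes: K' = 24 ae 63 1f 5c e2.
K' ⊕ ipad = 12 98 55 29 6a d4; K' ⊕ opad = 78 f2 3f 43 00 be.
Inner hash: sum = 18+152+85+41+106+212+104+100+117+81 = 1016; mod 256 = 248 → f8.
Outer hash (recomputed tag): sum = 120+242+63+67+0+190+248 = 930; mod 256 = 162 → a2.
Recomputed tag = a2; claimed = 5b → mismatch.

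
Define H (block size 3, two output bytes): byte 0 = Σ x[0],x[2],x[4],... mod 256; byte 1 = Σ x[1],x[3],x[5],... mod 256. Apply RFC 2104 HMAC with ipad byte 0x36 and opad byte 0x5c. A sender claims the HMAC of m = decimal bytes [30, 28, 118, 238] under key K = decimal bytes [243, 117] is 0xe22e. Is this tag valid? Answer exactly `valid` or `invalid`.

Key decimal bytes [243, 117] = f3 75 is 2 bytes ≤ B = 3; zero-pad to 3 bytes: K' = f3 75 00.
K' ⊕ ipad = c5 43 36; K' ⊕ opad = af 29 5c.
Inner hash: even-index sum = 517 mod 256 = 5; odd-index sum = 215 mod 256 = 215 → 05 d7.
Outer hash (recomputed tag): even-index sum = 482 mod 256 = 226; odd-index sum = 46 mod 256 = 46 → e2 2e.
Recomputed tag = e22e; claimed = e22e → match.

valid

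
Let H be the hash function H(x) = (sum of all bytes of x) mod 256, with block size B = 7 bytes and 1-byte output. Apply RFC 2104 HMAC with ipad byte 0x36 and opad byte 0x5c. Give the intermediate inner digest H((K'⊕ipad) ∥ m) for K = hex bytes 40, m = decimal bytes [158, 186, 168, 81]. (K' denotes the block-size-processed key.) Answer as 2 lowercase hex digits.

Key hex bytes 40 is 1 byte ≤ B = 7; zero-pad to 7 bytes: K' = 40 00 00 00 00 00 00.
K' ⊕ ipad = 76 36 36 36 36 36 36.
Inner input = 76 36 36 36 36 36 36 ∥ 9e ba a8 51.
Inner hash: sum = 118+54+54+54+54+54+54+158+186+168+81 = 1035; mod 256 = 11 → 0b.

0b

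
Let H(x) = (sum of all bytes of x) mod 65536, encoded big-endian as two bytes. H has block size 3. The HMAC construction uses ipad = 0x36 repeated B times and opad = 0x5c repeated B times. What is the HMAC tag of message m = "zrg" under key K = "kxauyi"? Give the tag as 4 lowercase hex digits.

Key "kxauyi" = 6b 78 61 75 79 69 is 6 bytes > B = 3, so hash it first: H(key) = 02 9b, then zero-pad to 3 bytes: K' = 02 9b 00.
K' ⊕ ipad = 34 ad 36.  K' ⊕ opad = 5e c7 5c.
Inner input = (K'⊕ipad) ∥ m = 34 ad 36 ∥ 7a 72 67.
Inner hash: sum = 52+173+54+122+114+103 = 618 → 02 6a.
Outer input = (K'⊕opad) ∥ inner = 5e c7 5c ∥ 02 6a.
Outer hash (tag): sum = 94+199+92+2+106 = 493 → 01 ed.

01ed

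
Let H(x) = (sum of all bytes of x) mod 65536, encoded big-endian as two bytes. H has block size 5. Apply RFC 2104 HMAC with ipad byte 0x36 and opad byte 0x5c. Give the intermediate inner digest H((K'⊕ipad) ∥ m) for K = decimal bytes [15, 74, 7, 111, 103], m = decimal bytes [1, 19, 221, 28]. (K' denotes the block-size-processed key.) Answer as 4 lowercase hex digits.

Key decimal bytes [15, 74, 7, 111, 103] = 0f 4a 07 6f 67 is exactly B = 5 bytes: K' = 0f 4a 07 6f 67.
K' ⊕ ipad = 39 7c 31 59 51.
Inner input = 39 7c 31 59 51 ∥ 01 13 dd 1c.
Inner hash: sum = 57+124+49+89+81+1+19+221+28 = 669 → 02 9d.

029d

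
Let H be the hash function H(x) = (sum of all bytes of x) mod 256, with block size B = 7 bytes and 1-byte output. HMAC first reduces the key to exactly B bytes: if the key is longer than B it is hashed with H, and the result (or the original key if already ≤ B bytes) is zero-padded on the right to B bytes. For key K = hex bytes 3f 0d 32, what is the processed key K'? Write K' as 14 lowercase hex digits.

3f0d3200000000

Key hex bytes 3f 0d 32 is 3 bytes ≤ B = 7; zero-pad to 7 bytes: K' = 3f 0d 32 00 00 00 00.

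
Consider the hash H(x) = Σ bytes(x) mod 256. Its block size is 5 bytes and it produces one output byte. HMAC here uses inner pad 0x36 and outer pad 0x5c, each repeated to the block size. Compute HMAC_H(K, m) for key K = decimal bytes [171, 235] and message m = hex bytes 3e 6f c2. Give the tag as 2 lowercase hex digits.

4d

Key decimal bytes [171, 235] = ab eb is 2 bytes ≤ B = 5; zero-pad to 5 bytes: K' = ab eb 00 00 00.
K' ⊕ ipad = 9d dd 36 36 36.  K' ⊕ opad = f7 b7 5c 5c 5c.
Inner input = (K'⊕ipad) ∥ m = 9d dd 36 36 36 ∥ 3e 6f c2.
Inner hash: sum = 157+221+54+54+54+62+111+194 = 907; mod 256 = 139 → 8b.
Outer input = (K'⊕opad) ∥ inner = f7 b7 5c 5c 5c ∥ 8b.
Outer hash (tag): sum = 247+183+92+92+92+139 = 845; mod 256 = 77 → 4d.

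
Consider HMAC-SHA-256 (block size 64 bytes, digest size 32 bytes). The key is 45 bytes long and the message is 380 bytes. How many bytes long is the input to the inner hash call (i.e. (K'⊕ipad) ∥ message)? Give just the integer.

Key is 45 ≤ 64 bytes, zero-padded: |K'| = 64.
Inner input = (K'⊕ipad) ∥ m → 64 + 380 = 444 bytes.

444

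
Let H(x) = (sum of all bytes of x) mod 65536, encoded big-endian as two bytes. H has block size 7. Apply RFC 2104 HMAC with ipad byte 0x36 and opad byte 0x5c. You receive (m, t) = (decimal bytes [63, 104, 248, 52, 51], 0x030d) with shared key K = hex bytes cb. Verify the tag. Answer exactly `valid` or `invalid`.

Key hex bytes cb is 1 byte ≤ B = 7; zero-pad to 7 bytes: K' = cb 00 00 00 00 00 00.
K' ⊕ ipad = fd 36 36 36 36 36 36; K' ⊕ opad = 97 5c 5c 5c 5c 5c 5c.
Inner hash: sum = 253+54+54+54+54+54+54+63+104+248+52+51 = 1095 → 04 47.
Outer hash (recomputed tag): sum = 151+92+92+92+92+92+92+4+71 = 778 → 03 0a.
Recomputed tag = 030a; claimed = 030d → mismatch.

invalid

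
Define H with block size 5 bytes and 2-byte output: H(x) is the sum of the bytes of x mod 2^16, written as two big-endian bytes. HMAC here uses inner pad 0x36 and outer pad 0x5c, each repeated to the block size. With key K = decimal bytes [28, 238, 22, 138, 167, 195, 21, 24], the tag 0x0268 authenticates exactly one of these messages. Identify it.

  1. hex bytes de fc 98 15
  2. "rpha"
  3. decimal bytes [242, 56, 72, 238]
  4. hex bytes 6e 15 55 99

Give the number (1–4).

Key decimal bytes [28, 238, 22, 138, 167, 195, 21, 24] = 1c ee 16 8a a7 c3 15 18 is 8 bytes > B = 5, so hash it first: H(key) = 03 41, then zero-pad to 5 bytes: K' = 03 41 00 00 00.
K' ⊕ ipad = 35 77 36 36 36; K' ⊕ opad = 5f 1d 5c 5c 5c.
m1: inner = H(35 77 36 36 36 de fc 98 15) = 03 d5; tag = H(5f 1d 5c 5c 5c 03 d5) = 0268 ← matches
m2: inner = H(35 77 36 36 36 72 70 68 61) = 02 f9; tag = H(5f 1d 5c 5c 5c 02 f9) = 028b
m3: inner = H(35 77 36 36 36 f2 38 48 ee) = 03 ae; tag = H(5f 1d 5c 5c 5c 03 ae) = 0241
m4: inner = H(35 77 36 36 36 6e 15 55 99) = 02 bf; tag = H(5f 1d 5c 5c 5c 02 bf) = 0251

1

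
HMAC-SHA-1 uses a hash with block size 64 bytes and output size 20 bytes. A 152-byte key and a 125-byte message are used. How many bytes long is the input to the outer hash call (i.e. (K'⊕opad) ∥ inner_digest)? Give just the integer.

Key is 152 > 64 bytes, so it is hashed to 20 bytes then zero-padded to 64: |K'| = 64.
Outer input = (K'⊕opad) ∥ H(inner) → 64 + 20 = 84 bytes.

84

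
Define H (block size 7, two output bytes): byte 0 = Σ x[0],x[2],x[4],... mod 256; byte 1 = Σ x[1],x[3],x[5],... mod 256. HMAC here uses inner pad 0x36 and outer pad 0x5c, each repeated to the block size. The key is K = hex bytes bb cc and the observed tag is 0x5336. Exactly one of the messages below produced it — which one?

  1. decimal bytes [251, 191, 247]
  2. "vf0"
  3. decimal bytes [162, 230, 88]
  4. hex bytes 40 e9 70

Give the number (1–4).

Key hex bytes bb cc is 2 bytes ≤ B = 7; zero-pad to 7 bytes: K' = bb cc 00 00 00 00 00.
K' ⊕ ipad = 8d fa 36 36 36 36 36; K' ⊕ opad = e7 90 5c 5c 5c 5c 5c.
m1: inner = H(8d fa 36 36 36 36 36 fb bf f7) = ee 58; tag = H(e7 90 5c 5c 5c 5c 5c ee 58) = 5336 ← matches
m2: inner = H(8d fa 36 36 36 36 36 76 66 30) = 95 0c; tag = H(e7 90 5c 5c 5c 5c 5c 95 0c) = 07dd
m3: inner = H(8d fa 36 36 36 36 36 a2 e6 58) = 15 60; tag = H(e7 90 5c 5c 5c 5c 5c 15 60) = 5b5d
m4: inner = H(8d fa 36 36 36 36 36 40 e9 70) = 18 16; tag = H(e7 90 5c 5c 5c 5c 5c 18 16) = 1160

1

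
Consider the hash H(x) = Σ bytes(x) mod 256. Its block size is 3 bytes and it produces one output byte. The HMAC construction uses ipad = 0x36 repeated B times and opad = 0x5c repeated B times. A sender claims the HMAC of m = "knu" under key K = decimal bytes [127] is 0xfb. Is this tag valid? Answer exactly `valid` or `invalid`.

invalid

Key decimal bytes [127] = 7f is 1 byte ≤ B = 3; zero-pad to 3 bytes: K' = 7f 00 00.
K' ⊕ ipad = 49 36 36; K' ⊕ opad = 23 5c 5c.
Inner hash: sum = 73+54+54+107+110+117 = 515; mod 256 = 3 → 03.
Outer hash (recomputed tag): sum = 35+92+92+3 = 222 → de.
Recomputed tag = de; claimed = fb → mismatch.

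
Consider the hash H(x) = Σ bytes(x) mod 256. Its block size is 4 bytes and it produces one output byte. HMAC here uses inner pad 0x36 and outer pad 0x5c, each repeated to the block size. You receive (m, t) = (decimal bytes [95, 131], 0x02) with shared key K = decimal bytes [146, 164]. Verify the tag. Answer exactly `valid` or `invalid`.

Key decimal bytes [146, 164] = 92 a4 is 2 bytes ≤ B = 4; zero-pad to 4 bytes: K' = 92 a4 00 00.
K' ⊕ ipad = a4 92 36 36; K' ⊕ opad = ce f8 5c 5c.
Inner hash: sum = 164+146+54+54+95+131 = 644; mod 256 = 132 → 84.
Outer hash (recomputed tag): sum = 206+248+92+92+132 = 770; mod 256 = 2 → 02.
Recomputed tag = 02; claimed = 02 → match.

valid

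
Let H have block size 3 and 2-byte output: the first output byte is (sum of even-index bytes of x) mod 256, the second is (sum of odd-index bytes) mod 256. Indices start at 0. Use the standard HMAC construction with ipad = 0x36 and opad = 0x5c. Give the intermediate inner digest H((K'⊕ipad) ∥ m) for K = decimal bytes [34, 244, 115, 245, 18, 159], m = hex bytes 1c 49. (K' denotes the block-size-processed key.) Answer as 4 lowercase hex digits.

10da

Key decimal bytes [34, 244, 115, 245, 18, 159] = 22 f4 73 f5 12 9f is 6 bytes > B = 3, so hash it first: H(key) = a7 88, then zero-pad to 3 bytes: K' = a7 88 00.
K' ⊕ ipad = 91 be 36.
Inner input = 91 be 36 ∥ 1c 49.
Inner hash: even-index sum = 272 mod 256 = 16; odd-index sum = 218 mod 256 = 218 → 10 da.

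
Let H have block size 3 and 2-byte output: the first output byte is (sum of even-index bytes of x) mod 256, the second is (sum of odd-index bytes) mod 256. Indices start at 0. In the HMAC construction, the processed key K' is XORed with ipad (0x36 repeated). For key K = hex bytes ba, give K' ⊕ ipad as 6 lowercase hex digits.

Key hex bytes ba is 1 byte ≤ B = 3; zero-pad to 3 bytes: K' = ba 00 00.
XOR each byte with 0x36: ba⊕36=8c, 00⊕36=36, 00⊕36=36.

8c3636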